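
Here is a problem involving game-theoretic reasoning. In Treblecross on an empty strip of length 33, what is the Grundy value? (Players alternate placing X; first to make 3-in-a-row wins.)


Treblecross: place X on empty cells; 3-in-a-row wins.
Playing within two cells of an existing X lets the opponent win at once, so sensible play treats the cells i-2..i+2 around each X as dead. The player left with no safe cell loses, so this is a normal-play take-away game on strips of safe cells.
Placing X at cell i (0-indexed) of a strip of k safe cells leaves independent strips of sizes max(0, i-2) and max(0, k-i-3). Hence G(k) = mex{ G(max(0,i-2)) XOR G(max(0,k-i-3)) : 0 <= i < k }, with G(0) = 0.
G(1): splits (0,0):0^0=0 -> mex({0}) = 1
G(2): splits (0,0):0^0=0 -> mex({0}) = 1
G(3): splits (0,0):0^0=0 -> mex({0}) = 1
G(4): splits (0,1):0^1=1 (0,0):0^0=0 -> mex({0, 1}) = 2
G(5): splits (0,2):0^1=1 (0,1):0^1=1 (0,0):0^0=0 -> mex({0, 1}) = 2
G(6) = mex({1}) = 0
G(7) = mex({0, 1, 2}) = 3
G(8) = mex({0, 1, 2}) = 3
G(9) = mex({0, 2}) = 1
G(10) = mex({0, 2, 3}) = 1
G(11) = mex({0, 3}) = 1
G(12) = mex({1, 3}) = 0
G(13) = mex({0, 1, 2, 3}) = 4
G(14) = mex({0, 1, 2}) = 3
G(15) = mex({0, 1, 2}) = 3
G(16) = mex({0, 1, 2, 4}) = 3
G(17) = mex({0, 1, 3, 4}) = 2
G(18) = mex({0, 1, 3, 4}) = 2
G(19) = mex({0, 1, 3, 5}) = 2
G(20) = mex({0, 1, 2, 3, 5}) = 4
G(21) = mex({0, 1, 2, 3, 5}) = 4
G(22) = mex({1, 2, 6}) = 0
G(23) = mex({0, 1, 2, 3, 4, 6}) = 5
G(24) = mex({0, 1, 2, 3, 4}) = 5
G(25) = mex({0, 1, 3, 4, 7}) = 2
G(26) = mex({0, 1, 3, 4, 5, 7}) = 2
G(27) = mex({0, 1, 3, 5}) = 2
G(28) = mex({0, 1, 2, 5}) = 3
G(29) = mex({0, 1, 2, 4, 5, 6}) = 3
G(30) = mex({1, 2, 4, 6}) = 0
G(31) = mex({0, 1, 2, 3, 4, 6}) = 5
G(32) = mex({1, 2, 3, 4, 7}) = 0
G(33) = mex({0, 3, 7}) = 1
Therefore G(33) = 1.

1


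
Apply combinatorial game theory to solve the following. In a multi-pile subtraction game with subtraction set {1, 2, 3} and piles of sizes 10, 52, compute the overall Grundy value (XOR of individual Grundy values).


Subtraction set: {1, 2, 3}
For this subtraction set, G(n) = n mod 4 (period = max + 1 = 4).
Pile 1 (size 10): G(10) = 10 mod 4 = 2
Pile 2 (size 52): G(52) = 52 mod 4 = 0
Total Grundy value = XOR of all: 2 XOR 0 = 2

2


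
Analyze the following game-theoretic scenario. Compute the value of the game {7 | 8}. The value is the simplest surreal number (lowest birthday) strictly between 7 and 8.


Left options: {7}, max = 7
Right options: {8}, min = 8
All options are numbers and max(Left) < min(Right), so by the simplicity theorem the value is the simplest (earliest-born) number strictly between 7 and 8.
No integer lies strictly between 7 and 8, so the value is the dyadic rational m/2^k in the interval with the smallest k (then m odd); search k = 1, 2, ...:
Denominator 2: 15/2 lies strictly between 7 and 8 -- found.
The simplest number in the interval is 15/2.
Game value = 15/2

15/2


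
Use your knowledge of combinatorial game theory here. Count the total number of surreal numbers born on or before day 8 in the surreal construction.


Day 0: {|} = 0 is born. Count = 1.
Day n: the number of surreal numbers born by day n is 2^(n+1) - 1.
By day 0: 2^1 - 1 = 1
By day 1: 2^2 - 1 = 3
By day 2: 2^3 - 1 = 7
By day 3: 2^4 - 1 = 15
By day 4: 2^5 - 1 = 31
By day 5: 2^6 - 1 = 63
By day 6: 2^7 - 1 = 127
By day 7: 2^8 - 1 = 255
By day 8: 2^9 - 1 = 511
By day 8: 511 surreal numbers.

511


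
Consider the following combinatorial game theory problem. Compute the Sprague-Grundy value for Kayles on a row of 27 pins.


Kayles: a move removes 1 or 2 adjacent pins from a contiguous row.
Removing pins from a row of k leaves two independent rows (a, b) with a + b = k - 1 (one pin) or a + b = k - 2 (two pins); an end removal gives a = 0.
By Sprague-Grundy, G(k) = mex{ G(a) XOR G(b) } over all these splits. G(0) = 0.
G(1): splits (0,0):0^0=0 -> mex({0}) = 1
G(2): splits (0,1):0^1=1 (0,0):0^0=0 -> mex({0, 1}) = 2
G(3): splits (0,2):0^2=2 (1,1):1^1=0 (0,1):0^1=1 -> mex({0, 1, 2}) = 3
G(4): splits (0,3):0^3=3 (1,2):1^2=3 (0,2):0^2=2 (1,1):1^1=0 -> mex({0, 2, 3}) = 1
G(5): splits (0,4):0^1=1 (1,3):1^3=2 (2,2):2^2=0 (0,3):0^3=3 (1,2):1^2=3 -> mex({0, 1, 2, 3}) = 4
G(6) = mex({0, 1, 2, 4}) = 3
G(7) = mex({0, 1, 3, 4, 5}) = 2
G(8) = mex({0, 2, 3, 5, 6}) = 1
G(9) = mex({0, 1, 2, 3, 6, 7}) = 4
G(10) = mex({0, 1, 3, 4, 5, 7}) = 2
G(11) = mex({0, 1, 2, 3, 4, 5}) = 6
G(12) = mex({0, 1, 2, 3, 5, 6, 7}) = 4
G(13) = mex({0, 2, 3, 4, 6, 7}) = 1
G(14) = mex({0, 1, 4, 5, 6, 7}) = 2
G(15) = mex({0, 1, 2, 3, 4, 5, 6}) = 7
G(16) = mex({0, 2, 3, 5, 6, 7}) = 1
G(17) = mex({0, 1, 2, 3, 5, 6, 7}) = 4
G(18) = mex({0, 1, 2, 4, 5, 6}) = 3
G(19) = mex({0, 1, 3, 4, 5, 7}) = 2
G(20) = mex({0, 2, 3, 4, 5, 6, 7}) = 1
G(21) = mex({0, 1, 2, 3, 5, 6, 7}) = 4
G(22) = mex({0, 1, 2, 3, 4, 5, 7}) = 6
G(23) = mex({0, 1, 2, 3, 4, 5, 6}) = 7
G(24) = mex({0, 1, 2, 3, 5, 6, 7}) = 4
G(25) = mex({0, 2, 3, 4, 6, 7}) = 1
G(26) = mex({0, 1, 3, 4, 5, 6, 7}) = 2
G(27) = mex({0, 1, 2, 3, 4, 5, 6, 7}) = 8
Therefore G(27) = 8.

8


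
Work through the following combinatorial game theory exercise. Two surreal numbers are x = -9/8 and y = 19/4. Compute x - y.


x = -9/8, y = 19/4
Converting to common denominator: 8
x = -9/8, y = 38/8
x - y = -9/8 - 19/4 = -47/8

-47/8


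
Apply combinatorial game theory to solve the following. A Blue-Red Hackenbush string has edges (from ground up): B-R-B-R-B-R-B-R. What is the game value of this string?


Edges (from ground): B-R-B-R-B-R-B-R
By Berlekamp's sign-expansion rule, a Blue-Red Hackenbush stalk has the value of the surreal number whose sign sequence is the edge sequence with B -> + and R -> -.
Sign sequence: +-+-+-+-
Trace the sign expansion in the surreal number tree, starting from 0:
Edge 1: B (sign +) -> bounds (0, +inf), value = 1
Edge 2: R (sign -) -> bounds (0, 1), value = 1/2
Edge 3: B (sign +) -> bounds (1/2, 1), value = 3/4
Edge 4: R (sign -) -> bounds (1/2, 3/4), value = 5/8
Edge 5: B (sign +) -> bounds (5/8, 3/4), value = 11/16
Edge 6: R (sign -) -> bounds (5/8, 11/16), value = 21/32
Edge 7: B (sign +) -> bounds (21/32, 11/16), value = 43/64
Edge 8: R (sign -) -> bounds (21/32, 43/64), value = 85/128
Game value = 85/128

85/128


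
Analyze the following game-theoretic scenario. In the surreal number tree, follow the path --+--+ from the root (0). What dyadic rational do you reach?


Sign expansion: --+--+
Rule: track bounds (lo, hi), initially (-inf, +inf). On '+', the current value becomes lo and we move to the simplest number in (value, hi): value + 1 if hi = +inf, otherwise the midpoint (value + hi)/2. On '-', the current value becomes hi and we move to value - 1 if lo = -inf, otherwise the midpoint (lo + value)/2.
Start at 0.
Step 1: sign = -, move left. Bounds: (-inf, 0). Value = -1
Step 2: sign = -, move left. Bounds: (-inf, -1). Value = -2
Step 3: sign = +, move right. Bounds: (-2, -1). Value = -3/2
Step 4: sign = -, move left. Bounds: (-2, -3/2). Value = -7/4
Step 5: sign = -, move left. Bounds: (-2, -7/4). Value = -15/8
Step 6: sign = +, move right. Bounds: (-15/8, -7/4). Value = -29/16
The surreal number with sign expansion --+--+ is -29/16.

-29/16


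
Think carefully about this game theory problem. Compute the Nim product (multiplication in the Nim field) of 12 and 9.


Nim multiplication is bilinear over XOR: (u XOR v) * w = (u*w) XOR (v*w).
So we split each operand into its bit components and XOR the pairwise Nim products.
12 = 4 + 8 (as XOR of powers of 2).
9 = 1 + 8 (as XOR of powers of 2).
Using the standard Nim-product table on single bits:
  2*2 = 3,   2*4 = 8,   2*8 = 12,
  4*4 = 6,   4*8 = 11,  8*8 = 13,
and  1*x = x (identity), k*l = l*k (commutative).
Pairwise Nim products:
  4 * 1 = 4
  4 * 8 = 11
  8 * 1 = 8
  8 * 8 = 13
XOR them: 4 XOR 11 XOR 8 XOR 13 = 10.
Result: 12 * 9 = 10 (in Nim).

10


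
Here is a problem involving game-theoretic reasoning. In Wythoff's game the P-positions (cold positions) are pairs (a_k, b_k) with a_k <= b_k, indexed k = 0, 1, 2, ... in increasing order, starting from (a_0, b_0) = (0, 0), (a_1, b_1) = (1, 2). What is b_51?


By Wythoff's theorem, a_k = floor(k * phi) and b_k = floor(k * phi^2) = a_k + k, where phi = (1 + sqrt(5))/2 is the golden ratio.
phi = (1 + sqrt(5))/2 = 1.618034
phi^2 = phi + 1 = 2.618034
k = 51
k * phi^2 = 51 * 2.618034 = 133.519733
b_51 = floor(k * phi^2) = 133 (check: a_51 + k = 82 + 51 = 133)

133


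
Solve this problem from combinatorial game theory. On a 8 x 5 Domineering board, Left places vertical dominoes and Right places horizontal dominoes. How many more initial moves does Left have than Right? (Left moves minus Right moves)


Board is 8 x 5 (rows x cols).
Left (vertical) placements: (rows-1) * cols = 7 * 5 = 35
Right (horizontal) placements: rows * (cols-1) = 8 * 4 = 32
Advantage = Left - Right = 35 - 32 = 3

3


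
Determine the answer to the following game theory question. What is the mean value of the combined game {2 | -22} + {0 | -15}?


G1 = {2 | -22}, G2 = {0 | -15}
Each is a switch {a | b} with numbers a > b; its mean value is (a + b)/2, and mean value is additive over game sums: m(G1 + G2) = m(G1) + m(G2).
Mean of G1 = (2 + (-22))/2 = -20/2 = -10
Mean of G2 = (0 + (-15))/2 = -15/2 = -15/2
Mean of G1 + G2 = -10 + -15/2 = -35/2

-35/2


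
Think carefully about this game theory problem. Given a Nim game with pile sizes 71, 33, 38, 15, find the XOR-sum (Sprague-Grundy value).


We need the XOR (exclusive or) of all pile sizes.
After XOR-ing pile 1 (size 71): 0 XOR 71 = 71
After XOR-ing pile 2 (size 33): 71 XOR 33 = 102
After XOR-ing pile 3 (size 38): 102 XOR 38 = 64
After XOR-ing pile 4 (size 15): 64 XOR 15 = 79
The Nim-value of this position is 79.

79


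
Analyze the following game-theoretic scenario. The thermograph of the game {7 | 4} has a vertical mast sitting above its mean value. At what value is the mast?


Game = {7 | 4}, a switch {a | b} with numbers a > b.
Its thermograph has left wall a - t and right wall b + t, which meet at t = (a - b)/2, where both equal (a + b)/2. So the mast (mean value) is at (a + b)/2.
Mean = (7 + (4))/2 = 11/2 = 11/2

11/2


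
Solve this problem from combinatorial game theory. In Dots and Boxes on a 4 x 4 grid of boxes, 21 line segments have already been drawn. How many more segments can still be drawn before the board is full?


Grid: 4 x 4 boxes, i.e. 5 rows and 5 columns of dots.
Horizontal edges: (rows + 1) * cols = 5 * 4 = 20
Vertical edges: rows * (cols + 1) = 4 * 5 = 20
Total edges: 20 + 20 = 40
Edges drawn: 21
Remaining: 40 - 21 = 19

19


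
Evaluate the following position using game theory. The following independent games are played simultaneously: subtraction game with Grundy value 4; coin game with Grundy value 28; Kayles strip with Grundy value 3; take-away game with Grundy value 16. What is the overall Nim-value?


By the Sprague-Grundy theorem, the Grundy value of a sum of games is the XOR of individual Grundy values.
subtraction game: Grundy value = 4. Running XOR: 0 XOR 4 = 4
coin game: Grundy value = 28. Running XOR: 4 XOR 28 = 24
Kayles strip: Grundy value = 3. Running XOR: 24 XOR 3 = 27
take-away game: Grundy value = 16. Running XOR: 27 XOR 16 = 11
The combined Grundy value is 11.

11


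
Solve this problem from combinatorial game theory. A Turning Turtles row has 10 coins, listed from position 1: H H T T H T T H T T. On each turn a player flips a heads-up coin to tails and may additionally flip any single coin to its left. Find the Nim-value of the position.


Coins: H H T T H T T H T T
Key fact: a single head at position k behaves exactly like a Nim heap of size k (turning it to T and optionally flipping a coin at j < k corresponds to moving the heap from k to j, or to 0), and heads combine as a disjunctive sum (two heads at the same place would cancel, matching j XOR j = 0). So the Nim-value is the XOR of the 1-indexed positions of the heads.
Face-up positions (1-indexed): [1, 2, 5, 8]
XOR 0 with 1: 0 XOR 1 = 1
XOR 1 with 2: 1 XOR 2 = 3
XOR 3 with 5: 3 XOR 5 = 6
XOR 6 with 8: 6 XOR 8 = 14
Nim-value = 14

14


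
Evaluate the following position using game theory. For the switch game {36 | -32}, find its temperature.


The game is {36 | -32}, a switch {a | b} with numbers a > b.
Cooling {a | b} by t gives {a - t | b + t}, which stops being hot when a - t = b + t, i.e. at t = (a - b)/2. So the temperature of a switch is (a - b)/2.
Temperature = (Left option - Right option) / 2
= (36 - (-32)) / 2
= 68 / 2
= 34

34


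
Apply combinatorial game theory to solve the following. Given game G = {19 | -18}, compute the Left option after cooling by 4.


Original game: {19 | -18} (a switch {a | b} with a > b).
Cooling by t (for t below the temperature (a - b)/2 = 37/2) taxes each move by t: {a | b} cooled by t is {a - t | b + t}.
Cooling amount: t = 4
Cooled Left option: 19 - 4 = 15
Cooled Right option: -18 + 4 = -14
Cooled game: {15 | -14}
Left option = 15

15


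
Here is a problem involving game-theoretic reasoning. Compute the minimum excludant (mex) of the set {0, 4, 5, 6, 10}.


Set = {0, 4, 5, 6, 10}
0 is in the set.
1 is NOT in the set. This is the mex.
mex = 1

1


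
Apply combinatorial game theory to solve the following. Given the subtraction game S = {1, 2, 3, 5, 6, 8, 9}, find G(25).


The subtraction set is S = {1, 2, 3, 5, 6, 8, 9}.
G(k) = mex{ G(k - s) : s in S, s <= k }. We compute iteratively: G(0) = 0.
G(1) = mex({0}) = 1
G(2) = mex({0, 1}) = 2
G(3) = mex({0, 1, 2}) = 3
G(4) = mex({1, 2, 3}) = 0
G(5) = mex({0, 2, 3}) = 1
G(6) = mex({0, 1, 3}) = 2
G(7) = mex({0, 1, 2}) = 3
G(8) = mex({0, 1, 2, 3}) = 4
G(9) = mex({0, 1, 2, 3, 4}) = 5
G(10) = mex({0, 1, 2, 3, 4, 5}) = 6
G(11) = mex({1, 2, 3, 4, 5, 6}) = 0
G(12) = mex({0, 2, 3, 5, 6}) = 1
G(13) = mex({0, 1, 3, 4, 6}) = 2
G(14) = mex({0, 1, 2, 4, 5}) = 3
G(15) = mex({1, 2, 3, 5, 6}) = 0
G(16) = mex({0, 2, 3, 4, 6}) = 1
G(17) = mex({0, 1, 3, 4, 5}) = 2
G(18) = mex({0, 1, 2, 5, 6}) = 3
G(19) = mex({0, 1, 2, 3, 6}) = 4
Observe that G(11)..G(19) = 0, 1, 2, 3, 0, 1, 2, 3, 4 repeats G(0)..G(8) = 0, 1, 2, 3, 0, 1, 2, 3, 4.
For k >= max(S) = 9, G(k) is determined by the previous 9 values G(k-9)..G(k-1); a window of 9 consecutive values has recurred shifted by 11, so by induction G(k + 11) = G(k) for all k >= 0: the sequence is periodic from the start with period 11.
One period: G(0..10) = 0, 1, 2, 3, 0, 1, 2, 3, 4, 5, 6.
25 mod 11 = 3, so G(25) = G(3) = 3.

3


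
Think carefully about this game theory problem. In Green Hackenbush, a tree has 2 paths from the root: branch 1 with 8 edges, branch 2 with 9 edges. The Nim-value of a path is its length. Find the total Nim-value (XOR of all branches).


The tree has 2 branches from the ground vertex.
In Green Hackenbush, the Nim-value of a simple path of length k is k.
Branch 1: length 8, Nim-value = 8
Branch 2: length 9, Nim-value = 9
Total Nim-value = XOR of all branch values:
0 XOR 8 = 8
8 XOR 9 = 1
Nim-value of the tree = 1

1


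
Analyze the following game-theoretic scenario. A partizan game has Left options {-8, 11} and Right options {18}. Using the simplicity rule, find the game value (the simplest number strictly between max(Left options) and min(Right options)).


Left options: {-8, 11}, max = 11
Right options: {18}, min = 18
All options are numbers and max(Left) < min(Right), so by the simplicity theorem the value is the simplest (earliest-born) number strictly between 11 and 18.
Integers 12 through 17 all lie strictly between 11 and 18.
Among integers, the simplest (lowest birthday = smallest |n|; 0 is born on day 0, +-n on day n) is 12.
No non-integer in the interval can be simpler: if x is a non-integer in the interval, then floor(x) or ceil(x) also lies in the interval (the interval contains an integer), and both are proper prefixes of x's sign expansion, i.e. born earlier. So the game value is 12.
Game value = 12

12


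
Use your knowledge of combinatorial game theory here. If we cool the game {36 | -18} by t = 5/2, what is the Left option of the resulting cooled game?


Original game: {36 | -18} (a switch {a | b} with a > b).
Cooling by t (for t below the temperature (a - b)/2 = 27) taxes each move by t: {a | b} cooled by t is {a - t | b + t}.
Cooling amount: t = 5/2
Cooled Left option: 36 - 5/2 = 67/2
Cooled Right option: -18 + 5/2 = -31/2
Cooled game: {67/2 | -31/2}
Left option = 67/2

67/2


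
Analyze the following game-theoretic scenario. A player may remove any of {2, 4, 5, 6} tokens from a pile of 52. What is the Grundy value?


The subtraction set is S = {2, 4, 5, 6}.
G(k) = mex{ G(k - s) : s in S, s <= k }. We compute iteratively: G(0) = 0.
G(1) = mex({}) = 0
G(2) = mex({0}) = 1
G(3) = mex({0}) = 1
G(4) = mex({0, 1}) = 2
G(5) = mex({0, 1}) = 2
G(6) = mex({0, 1, 2}) = 3
G(7) = mex({0, 1, 2}) = 3
G(8) = mex({1, 2, 3}) = 0
G(9) = mex({1, 2, 3}) = 0
G(10) = mex({0, 2, 3}) = 1
G(11) = mex({0, 2, 3}) = 1
G(12) = mex({0, 1, 3}) = 2
G(13) = mex({0, 1, 3}) = 2
Observe that G(8)..G(13) = 0, 0, 1, 1, 2, 2 repeats G(0)..G(5) = 0, 0, 1, 1, 2, 2.
For k >= max(S) = 6, G(k) is determined by the previous 6 values G(k-6)..G(k-1); a window of 6 consecutive values has recurred shifted by 8, so by induction G(k + 8) = G(k) for all k >= 0: the sequence is periodic from the start with period 8.
One period: G(0..7) = 0, 0, 1, 1, 2, 2, 3, 3.
52 mod 8 = 4, so G(52) = G(4) = 2.

2


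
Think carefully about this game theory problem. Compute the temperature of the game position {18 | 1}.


The game is {18 | 1}, a switch {a | b} with numbers a > b.
Cooling {a | b} by t gives {a - t | b + t}, which stops being hot when a - t = b + t, i.e. at t = (a - b)/2. So the temperature of a switch is (a - b)/2.
Temperature = (Left option - Right option) / 2
= (18 - (1)) / 2
= 17 / 2
= 17/2

17/2


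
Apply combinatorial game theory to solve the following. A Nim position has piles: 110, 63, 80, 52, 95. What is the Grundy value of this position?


We need the XOR (exclusive or) of all pile sizes.
After XOR-ing pile 1 (size 110): 0 XOR 110 = 110
After XOR-ing pile 2 (size 63): 110 XOR 63 = 81
After XOR-ing pile 3 (size 80): 81 XOR 80 = 1
After XOR-ing pile 4 (size 52): 1 XOR 52 = 53
After XOR-ing pile 5 (size 95): 53 XOR 95 = 106
The Nim-value of this position is 106.

106


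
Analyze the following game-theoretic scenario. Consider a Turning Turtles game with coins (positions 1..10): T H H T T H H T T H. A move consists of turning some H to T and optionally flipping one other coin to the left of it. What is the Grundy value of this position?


Coins: T H H T T H H T T H
Key fact: a single head at position k behaves exactly like a Nim heap of size k (turning it to T and optionally flipping a coin at j < k corresponds to moving the heap from k to j, or to 0), and heads combine as a disjunctive sum (two heads at the same place would cancel, matching j XOR j = 0). So the Nim-value is the XOR of the 1-indexed positions of the heads.
Face-up positions (1-indexed): [2, 3, 6, 7, 10]
XOR 0 with 2: 0 XOR 2 = 2
XOR 2 with 3: 2 XOR 3 = 1
XOR 1 with 6: 1 XOR 6 = 7
XOR 7 with 7: 7 XOR 7 = 0
XOR 0 with 10: 0 XOR 10 = 10
Nim-value = 10

10


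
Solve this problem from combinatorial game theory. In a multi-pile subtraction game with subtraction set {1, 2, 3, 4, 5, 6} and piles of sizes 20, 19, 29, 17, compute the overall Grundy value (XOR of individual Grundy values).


Subtraction set: {1, 2, 3, 4, 5, 6}
For this subtraction set, G(n) = n mod 7 (period = max + 1 = 7).
Pile 1 (size 20): G(20) = 20 mod 7 = 6
Pile 2 (size 19): G(19) = 19 mod 7 = 5
Pile 3 (size 29): G(29) = 29 mod 7 = 1
Pile 4 (size 17): G(17) = 17 mod 7 = 3
Total Grundy value = XOR of all: 6 XOR 5 XOR 1 XOR 3 = 1

1


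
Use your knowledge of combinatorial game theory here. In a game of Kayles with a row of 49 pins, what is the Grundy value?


Kayles: a move removes 1 or 2 adjacent pins from a contiguous row.
Removing pins from a row of k leaves two independent rows (a, b) with a + b = k - 1 (one pin) or a + b = k - 2 (two pins); an end removal gives a = 0.
By Sprague-Grundy, G(k) = mex{ G(a) XOR G(b) } over all these splits. G(0) = 0.
G(1): splits (0,0):0^0=0 -> mex({0}) = 1
G(2): splits (0,1):0^1=1 (0,0):0^0=0 -> mex({0, 1}) = 2
G(3): splits (0,2):0^2=2 (1,1):1^1=0 (0,1):0^1=1 -> mex({0, 1, 2}) = 3
G(4): splits (0,3):0^3=3 (1,2):1^2=3 (0,2):0^2=2 (1,1):1^1=0 -> mex({0, 2, 3}) = 1
G(5): splits (0,4):0^1=1 (1,3):1^3=2 (2,2):2^2=0 (0,3):0^3=3 (1,2):1^2=3 -> mex({0, 1, 2, 3}) = 4
G(6) = mex({0, 1, 2, 4}) = 3
G(7) = mex({0, 1, 3, 4, 5}) = 2
G(8) = mex({0, 2, 3, 5, 6}) = 1
G(9) = mex({0, 1, 2, 3, 6, 7}) = 4
G(10) = mex({0, 1, 3, 4, 5, 7}) = 2
G(11) = mex({0, 1, 2, 3, 4, 5}) = 6
G(12) = mex({0, 1, 2, 3, 5, 6, 7}) = 4
G(13) = mex({0, 2, 3, 4, 6, 7}) = 1
G(14) = mex({0, 1, 4, 5, 6, 7}) = 2
G(15) = mex({0, 1, 2, 3, 4, 5, 6}) = 7
G(16) = mex({0, 2, 3, 5, 6, 7}) = 1
G(17) = mex({0, 1, 2, 3, 5, 6, 7}) = 4
G(18) = mex({0, 1, 2, 4, 5, 6}) = 3
G(19) = mex({0, 1, 3, 4, 5, 7}) = 2
G(20) = mex({0, 2, 3, 4, 5, 6, 7}) = 1
G(21) = mex({0, 1, 2, 3, 5, 6, 7}) = 4
G(22) = mex({0, 1, 2, 3, 4, 5, 7}) = 6
G(23) = mex({0, 1, 2, 3, 4, 5, 6}) = 7
G(24) = mex({0, 1, 2, 3, 5, 6, 7}) = 4
G(25) = mex({0, 2, 3, 4, 6, 7}) = 1
G(26) = mex({0, 1, 3, 4, 5, 6, 7}) = 2
G(27) = mex({0, 1, 2, 3, 4, 5, 6, 7}) = 8
G(28) = mex({0, 1, 2, 3, 4, 6, 7, 8}) = 5
G(29) = mex({0, 1, 2, 3, 5, 6, 7, 8, 9}) = 4
G(30) = mex({0, 1, 2, 3, 4, 5, 6, 9, 10}) = 7
G(31) = mex({0, 1, 3, 4, 5, 7, 10, 11}) = 2
G(32) = mex({0, 2, 3, 4, 5, 6, 7, 9, 11}) = 1
G(33) = mex({0, 1, 2, 3, 4, 5, 6, 7, 9, 12}) = 8
G(34) = mex({0, 1, 2, 3, 4, 5, 7, 8, 11, 12}) = 6
G(35) = mex({0, 1, 2, 3, 4, 5, 6, 8, 9, 10, 11}) = 7
G(36) = mex({0, 1, 2, 3, 5, 6, 7, 9, 10}) = 4
G(37) = mex({0, 2, 3, 4, 6, 7, 9, 10, 11, 12}) = 1
G(38) = mex({0, 1, 3, 4, 5, 6, 7, 9, 10, 11, 12}) = 2
G(39) = mex({0, 1, 2, 4, 5, 6, 7, 9, 10, 12, 14}) = 3
G(40) = mex({0, 2, 3, 4, 6, 7, 11, 12, 14}) = 1
G(41) = mex({0, 1, 2, 3, 5, 6, 7, 9, 10, 11, 12}) = 4
G(42) = mex({0, 1, 2, 3, 4, 5, 6, 9, 10}) = 7
G(43) = mex({0, 1, 3, 4, 5, 7, 9, 10, 12, 15}) = 2
G(44) = mex({0, 2, 3, 4, 5, 6, 7, 9, 10, 12, 15}) = 1
G(45) = mex({0, 1, 2, 3, 4, 5, 6, 7, 9, 10, 12, 14}) = 8
G(46) = mex({0, 1, 3, 4, 5, 7, 8, 11, 12, 14}) = 2
G(47) = mex({0, 1, 2, 3, 4, 5, 6, 8, 9, 10, 11, 12}) = 7
G(48) = mex({0, 1, 2, 3, 5, 6, 7, 9, 10}) = 4
G(49) = mex({0, 2, 3, 4, 6, 7, 9, 10, 11, 12, 15}) = 1
Therefore G(49) = 1.

1


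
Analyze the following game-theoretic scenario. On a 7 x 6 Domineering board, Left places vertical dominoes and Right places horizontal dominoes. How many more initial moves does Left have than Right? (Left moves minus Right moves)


Board is 7 x 6 (rows x cols).
Left (vertical) placements: (rows-1) * cols = 6 * 6 = 36
Right (horizontal) placements: rows * (cols-1) = 7 * 5 = 35
Advantage = Left - Right = 36 - 35 = 1

1


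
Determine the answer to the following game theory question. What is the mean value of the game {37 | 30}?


Game = {37 | 30}, a switch {a | b} with numbers a > b.
Its thermograph has left wall a - t and right wall b + t, which meet at t = (a - b)/2, where both equal (a + b)/2. So the mast (mean value) is at (a + b)/2.
Mean = (37 + (30))/2 = 67/2 = 67/2

67/2


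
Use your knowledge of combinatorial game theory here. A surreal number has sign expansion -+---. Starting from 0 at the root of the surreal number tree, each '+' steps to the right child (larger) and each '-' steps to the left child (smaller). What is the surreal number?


Sign expansion: -+---
Rule: track bounds (lo, hi), initially (-inf, +inf). On '+', the current value becomes lo and we move to the simplest number in (value, hi): value + 1 if hi = +inf, otherwise the midpoint (value + hi)/2. On '-', the current value becomes hi and we move to value - 1 if lo = -inf, otherwise the midpoint (lo + value)/2.
Start at 0.
Step 1: sign = -, move left. Bounds: (-inf, 0). Value = -1
Step 2: sign = +, move right. Bounds: (-1, 0). Value = -1/2
Step 3: sign = -, move left. Bounds: (-1, -1/2). Value = -3/4
Step 4: sign = -, move left. Bounds: (-1, -3/4). Value = -7/8
Step 5: sign = -, move left. Bounds: (-1, -7/8). Value = -15/16
The surreal number with sign expansion -+--- is -15/16.

-15/16


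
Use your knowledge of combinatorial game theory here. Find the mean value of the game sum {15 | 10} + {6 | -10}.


G1 = {15 | 10}, G2 = {6 | -10}
Each is a switch {a | b} with numbers a > b; its mean value is (a + b)/2, and mean value is additive over game sums: m(G1 + G2) = m(G1) + m(G2).
Mean of G1 = (15 + (10))/2 = 25/2 = 25/2
Mean of G2 = (6 + (-10))/2 = -4/2 = -2
Mean of G1 + G2 = 25/2 + -2 = 21/2

21/2


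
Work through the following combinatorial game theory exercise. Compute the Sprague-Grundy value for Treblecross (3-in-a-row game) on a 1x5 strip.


Treblecross: place X on empty cells; 3-in-a-row wins.
Playing within two cells of an existing X lets the opponent win at once, so sensible play treats the cells i-2..i+2 around each X as dead. The player left with no safe cell loses, so this is a normal-play take-away game on strips of safe cells.
Placing X at cell i (0-indexed) of a strip of k safe cells leaves independent strips of sizes max(0, i-2) and max(0, k-i-3). Hence G(k) = mex{ G(max(0,i-2)) XOR G(max(0,k-i-3)) : 0 <= i < k }, with G(0) = 0.
G(1): splits (0,0):0^0=0 -> mex({0}) = 1
G(2): splits (0,0):0^0=0 -> mex({0}) = 1
G(3): splits (0,0):0^0=0 -> mex({0}) = 1
G(4): splits (0,1):0^1=1 (0,0):0^0=0 -> mex({0, 1}) = 2
G(5): splits (0,2):0^1=1 (0,1):0^1=1 (0,0):0^0=0 -> mex({0, 1}) = 2
Therefore G(5) = 2.

2


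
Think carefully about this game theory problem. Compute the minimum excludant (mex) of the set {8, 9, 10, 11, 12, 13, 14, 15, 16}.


Set = {8, 9, 10, 11, 12, 13, 14, 15, 16}
0 is NOT in the set. This is the mex.
mex = 0

0


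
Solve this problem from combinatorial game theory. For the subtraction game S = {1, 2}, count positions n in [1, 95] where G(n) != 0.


Subtraction set S = {1, 2}, so G(n) = n mod 3.
G(n) = 0 when n is a multiple of 3.
Multiples of 3 in [1, 95]: 31
N-positions (nonzero Grundy) = 95 - 31 = 64

64


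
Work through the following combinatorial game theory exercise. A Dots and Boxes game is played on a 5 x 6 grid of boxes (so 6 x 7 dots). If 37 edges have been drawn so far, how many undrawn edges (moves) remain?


Grid: 5 x 6 boxes, i.e. 6 rows and 7 columns of dots.
Horizontal edges: (rows + 1) * cols = 6 * 6 = 36
Vertical edges: rows * (cols + 1) = 5 * 7 = 35
Total edges: 36 + 35 = 71
Edges drawn: 37
Remaining: 71 - 37 = 34

34


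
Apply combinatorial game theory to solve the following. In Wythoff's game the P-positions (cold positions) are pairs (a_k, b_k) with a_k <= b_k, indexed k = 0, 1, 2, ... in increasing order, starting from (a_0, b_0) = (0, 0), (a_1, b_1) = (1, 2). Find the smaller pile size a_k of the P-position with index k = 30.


By Wythoff's theorem, a_k = floor(k * phi) and b_k = floor(k * phi^2) = a_k + k, where phi = (1 + sqrt(5))/2 is the golden ratio.
phi = (1 + sqrt(5))/2 = 1.618034
k = 30
k * phi = 30 * 1.618034 = 48.541020
a_30 = floor(k * phi) = 48

48


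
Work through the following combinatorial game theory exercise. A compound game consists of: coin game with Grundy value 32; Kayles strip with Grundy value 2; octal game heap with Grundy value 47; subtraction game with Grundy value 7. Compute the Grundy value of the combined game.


By the Sprague-Grundy theorem, the Grundy value of a sum of games is the XOR of individual Grundy values.
coin game: Grundy value = 32. Running XOR: 0 XOR 32 = 32
Kayles strip: Grundy value = 2. Running XOR: 32 XOR 2 = 34
octal game heap: Grundy value = 47. Running XOR: 34 XOR 47 = 13
subtraction game: Grundy value = 7. Running XOR: 13 XOR 7 = 10
The combined Grundy value is 10.

10


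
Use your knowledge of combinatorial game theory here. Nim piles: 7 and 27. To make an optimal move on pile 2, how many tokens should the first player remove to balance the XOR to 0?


Piles: 7 and 27
Current XOR: 7 XOR 27 = 28 (non-zero, so this is an N-position).
To make the XOR zero, we need to find a move that balances the piles.
For pile 2 (size 27): target = 27 XOR 28 = 7
We reduce pile 2 from 27 to 7.
Tokens removed: 27 - 7 = 20
Verification: 7 XOR 7 = 0

20


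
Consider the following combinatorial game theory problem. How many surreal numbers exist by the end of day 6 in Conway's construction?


Day 0: {|} = 0 is born. Count = 1.
Day n: the number of surreal numbers born by day n is 2^(n+1) - 1.
By day 0: 2^1 - 1 = 1
By day 1: 2^2 - 1 = 3
By day 2: 2^3 - 1 = 7
By day 3: 2^4 - 1 = 15
By day 4: 2^5 - 1 = 31
By day 5: 2^6 - 1 = 63
By day 6: 2^7 - 1 = 127
By day 6: 127 surreal numbers.

127


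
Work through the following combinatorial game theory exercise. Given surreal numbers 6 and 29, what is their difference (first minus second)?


x = 6, y = 29
x - y = 6 - 29 = -23

-23


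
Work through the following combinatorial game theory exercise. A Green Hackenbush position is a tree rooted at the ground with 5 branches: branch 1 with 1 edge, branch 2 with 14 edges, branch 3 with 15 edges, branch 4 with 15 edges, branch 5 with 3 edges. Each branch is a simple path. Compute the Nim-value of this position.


The tree has 5 branches from the ground vertex.
In Green Hackenbush, the Nim-value of a simple path of length k is k.
Branch 1: length 1, Nim-value = 1
Branch 2: length 14, Nim-value = 14
Branch 3: length 15, Nim-value = 15
Branch 4: length 15, Nim-value = 15
Branch 5: length 3, Nim-value = 3
Total Nim-value = XOR of all branch values:
0 XOR 1 = 1
1 XOR 14 = 15
15 XOR 15 = 0
0 XOR 15 = 15
15 XOR 3 = 12
Nim-value of the tree = 12

12


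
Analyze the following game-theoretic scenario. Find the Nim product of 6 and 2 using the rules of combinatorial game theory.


Nim multiplication is bilinear over XOR: (u XOR v) * w = (u*w) XOR (v*w).
So we split each operand into its bit components and XOR the pairwise Nim products.
6 = 2 + 4 (as XOR of powers of 2).
2 = 2 (as XOR of powers of 2).
Using the standard Nim-product table on single bits:
  2*2 = 3,   2*4 = 8,   2*8 = 12,
  4*4 = 6,   4*8 = 11,  8*8 = 13,
and  1*x = x (identity), k*l = l*k (commutative).
Pairwise Nim products:
  2 * 2 = 3
  4 * 2 = 8
XOR them: 3 XOR 8 = 11.
Result: 6 * 2 = 11 (in Nim).

11


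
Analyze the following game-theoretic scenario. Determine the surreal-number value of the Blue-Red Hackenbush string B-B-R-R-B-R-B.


Edges (from ground): B-B-R-R-B-R-B
By Berlekamp's sign-expansion rule, a Blue-Red Hackenbush stalk has the value of the surreal number whose sign sequence is the edge sequence with B -> + and R -> -.
Sign sequence: ++--+-+
Trace the sign expansion in the surreal number tree, starting from 0:
Edge 1: B (sign +) -> bounds (0, +inf), value = 1
Edge 2: B (sign +) -> bounds (1, +inf), value = 2
Edge 3: R (sign -) -> bounds (1, 2), value = 3/2
Edge 4: R (sign -) -> bounds (1, 3/2), value = 5/4
Edge 5: B (sign +) -> bounds (5/4, 3/2), value = 11/8
Edge 6: R (sign -) -> bounds (5/4, 11/8), value = 21/16
Edge 7: B (sign +) -> bounds (21/16, 11/8), value = 43/32
Game value = 43/32

43/32


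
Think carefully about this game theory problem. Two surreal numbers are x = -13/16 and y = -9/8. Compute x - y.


x = -13/16, y = -9/8
Converting to common denominator: 16
x = -13/16, y = -18/16
x - y = -13/16 - -9/8 = 5/16

5/16


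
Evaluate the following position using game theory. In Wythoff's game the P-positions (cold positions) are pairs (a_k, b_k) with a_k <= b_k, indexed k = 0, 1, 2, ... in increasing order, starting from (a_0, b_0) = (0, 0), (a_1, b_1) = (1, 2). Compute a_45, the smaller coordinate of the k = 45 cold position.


By Wythoff's theorem, a_k = floor(k * phi) and b_k = floor(k * phi^2) = a_k + k, where phi = (1 + sqrt(5))/2 is the golden ratio.
phi = (1 + sqrt(5))/2 = 1.618034
k = 45
k * phi = 45 * 1.618034 = 72.811529
a_45 = floor(k * phi) = 72

72


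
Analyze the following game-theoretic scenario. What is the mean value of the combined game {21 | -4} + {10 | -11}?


G1 = {21 | -4}, G2 = {10 | -11}
Each is a switch {a | b} with numbers a > b; its mean value is (a + b)/2, and mean value is additive over game sums: m(G1 + G2) = m(G1) + m(G2).
Mean of G1 = (21 + (-4))/2 = 17/2 = 17/2
Mean of G2 = (10 + (-11))/2 = -1/2 = -1/2
Mean of G1 + G2 = 17/2 + -1/2 = 8

8


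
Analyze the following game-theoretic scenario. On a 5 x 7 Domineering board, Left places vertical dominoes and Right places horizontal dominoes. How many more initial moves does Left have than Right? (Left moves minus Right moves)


Board is 5 x 7 (rows x cols).
Left (vertical) placements: (rows-1) * cols = 4 * 7 = 28
Right (horizontal) placements: rows * (cols-1) = 5 * 6 = 30
Advantage = Left - Right = 28 - 30 = -2

-2


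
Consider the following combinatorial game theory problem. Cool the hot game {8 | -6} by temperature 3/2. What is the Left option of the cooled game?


Original game: {8 | -6} (a switch {a | b} with a > b).
Cooling by t (for t below the temperature (a - b)/2 = 7) taxes each move by t: {a | b} cooled by t is {a - t | b + t}.
Cooling amount: t = 3/2
Cooled Left option: 8 - 3/2 = 13/2
Cooled Right option: -6 + 3/2 = -9/2
Cooled game: {13/2 | -9/2}
Left option = 13/2

13/2


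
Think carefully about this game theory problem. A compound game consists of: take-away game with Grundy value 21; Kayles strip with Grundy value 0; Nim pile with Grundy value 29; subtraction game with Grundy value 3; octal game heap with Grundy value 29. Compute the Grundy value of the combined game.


By the Sprague-Grundy theorem, the Grundy value of a sum of games is the XOR of individual Grundy values.
take-away game: Grundy value = 21. Running XOR: 0 XOR 21 = 21
Kayles strip: Grundy value = 0. Running XOR: 21 XOR 0 = 21
Nim pile: Grundy value = 29. Running XOR: 21 XOR 29 = 8
subtraction game: Grundy value = 3. Running XOR: 8 XOR 3 = 11
octal game heap: Grundy value = 29. Running XOR: 11 XOR 29 = 22
The combined Grundy value is 22.

22


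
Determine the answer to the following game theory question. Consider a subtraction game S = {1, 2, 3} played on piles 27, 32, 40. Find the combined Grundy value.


Subtraction set: {1, 2, 3}
For this subtraction set, G(n) = n mod 4 (period = max + 1 = 4).
Pile 1 (size 27): G(27) = 27 mod 4 = 3
Pile 2 (size 32): G(32) = 32 mod 4 = 0
Pile 3 (size 40): G(40) = 40 mod 4 = 0
Total Grundy value = XOR of all: 3 XOR 0 XOR 0 = 3

3


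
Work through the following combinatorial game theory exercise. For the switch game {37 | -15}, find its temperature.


The game is {37 | -15}, a switch {a | b} with numbers a > b.
Cooling {a | b} by t gives {a - t | b + t}, which stops being hot when a - t = b + t, i.e. at t = (a - b)/2. So the temperature of a switch is (a - b)/2.
Temperature = (Left option - Right option) / 2
= (37 - (-15)) / 2
= 52 / 2
= 26

26


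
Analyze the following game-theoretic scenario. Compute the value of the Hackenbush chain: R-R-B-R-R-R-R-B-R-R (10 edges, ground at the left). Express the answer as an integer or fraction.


Edges (from ground): R-R-B-R-R-R-R-B-R-R
By Berlekamp's sign-expansion rule, a Blue-Red Hackenbush stalk has the value of the surreal number whose sign sequence is the edge sequence with B -> + and R -> -.
Sign sequence: --+----+--
Trace the sign expansion in the surreal number tree, starting from 0:
Edge 1: R (sign -) -> bounds (-inf, 0), value = -1
Edge 2: R (sign -) -> bounds (-inf, -1), value = -2
Edge 3: B (sign +) -> bounds (-2, -1), value = -3/2
Edge 4: R (sign -) -> bounds (-2, -3/2), value = -7/4
Edge 5: R (sign -) -> bounds (-2, -7/4), value = -15/8
Edge 6: R (sign -) -> bounds (-2, -15/8), value = -31/16
Edge 7: R (sign -) -> bounds (-2, -31/16), value = -63/32
Edge 8: B (sign +) -> bounds (-63/32, -31/16), value = -125/64
Edge 9: R (sign -) -> bounds (-63/32, -125/64), value = -251/128
Edge 10: R (sign -) -> bounds (-63/32, -251/128), value = -503/256
Game value = -503/256

-503/256


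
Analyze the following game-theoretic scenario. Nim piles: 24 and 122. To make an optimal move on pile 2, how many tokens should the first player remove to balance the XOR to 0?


Piles: 24 and 122
Current XOR: 24 XOR 122 = 98 (non-zero, so this is an N-position).
To make the XOR zero, we need to find a move that balances the piles.
For pile 2 (size 122): target = 122 XOR 98 = 24
We reduce pile 2 from 122 to 24.
Tokens removed: 122 - 24 = 98
Verification: 24 XOR 24 = 0

98


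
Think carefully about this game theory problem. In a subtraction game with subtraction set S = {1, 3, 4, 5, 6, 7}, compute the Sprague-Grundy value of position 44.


The subtraction set is S = {1, 3, 4, 5, 6, 7}.
G(k) = mex{ G(k - s) : s in S, s <= k }. We compute iteratively: G(0) = 0.
G(1) = mex({0}) = 1
G(2) = mex({1}) = 0
G(3) = mex({0}) = 1
G(4) = mex({0, 1}) = 2
G(5) = mex({0, 1, 2}) = 3
G(6) = mex({0, 1, 3}) = 2
G(7) = mex({0, 1, 2}) = 3
G(8) = mex({0, 1, 2, 3}) = 4
G(9) = mex({0, 1, 2, 3, 4}) = 5
G(10) = mex({1, 2, 3, 5}) = 0
G(11) = mex({0, 2, 3, 4}) = 1
G(12) = mex({1, 2, 3, 4, 5}) = 0
G(13) = mex({0, 2, 3, 4, 5}) = 1
G(14) = mex({0, 1, 3, 4, 5}) = 2
G(15) = mex({0, 1, 2, 4, 5}) = 3
G(16) = mex({0, 1, 3, 5}) = 2
Observe that G(10)..G(16) = 0, 1, 0, 1, 2, 3, 2 repeats G(0)..G(6) = 0, 1, 0, 1, 2, 3, 2.
For k >= max(S) = 7, G(k) is determined by the previous 7 values G(k-7)..G(k-1); a window of 7 consecutive values has recurred shifted by 10, so by induction G(k + 10) = G(k) for all k >= 0: the sequence is periodic from the start with period 10.
One period: G(0..9) = 0, 1, 0, 1, 2, 3, 2, 3, 4, 5.
44 mod 10 = 4, so G(44) = G(4) = 2.

2


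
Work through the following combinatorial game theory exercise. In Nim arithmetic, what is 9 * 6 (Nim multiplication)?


Nim multiplication is bilinear over XOR: (u XOR v) * w = (u*w) XOR (v*w).
So we split each operand into its bit components and XOR the pairwise Nim products.
9 = 1 + 8 (as XOR of powers of 2).
6 = 2 + 4 (as XOR of powers of 2).
Using the standard Nim-product table on single bits:
  2*2 = 3,   2*4 = 8,   2*8 = 12,
  4*4 = 6,   4*8 = 11,  8*8 = 13,
and  1*x = x (identity), k*l = l*k (commutative).
Pairwise Nim products:
  1 * 2 = 2
  1 * 4 = 4
  8 * 2 = 12
  8 * 4 = 11
XOR them: 2 XOR 4 XOR 12 XOR 11 = 1.
Result: 9 * 6 = 1 (in Nim).

1


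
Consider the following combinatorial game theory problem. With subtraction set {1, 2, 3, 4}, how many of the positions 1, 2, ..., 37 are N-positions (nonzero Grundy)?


Subtraction set S = {1, 2, 3, 4}, so G(n) = n mod 5.
G(n) = 0 when n is a multiple of 5.
Multiples of 5 in [1, 37]: 7
N-positions (nonzero Grundy) = 37 - 7 = 30

30


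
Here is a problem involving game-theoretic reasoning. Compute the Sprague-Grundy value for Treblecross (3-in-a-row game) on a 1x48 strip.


Treblecross: place X on empty cells; 3-in-a-row wins.
Playing within two cells of an existing X lets the opponent win at once, so sensible play treats the cells i-2..i+2 around each X as dead. The player left with no safe cell loses, so this is a normal-play take-away game on strips of safe cells.
Placing X at cell i (0-indexed) of a strip of k safe cells leaves independent strips of sizes max(0, i-2) and max(0, k-i-3). Hence G(k) = mex{ G(max(0,i-2)) XOR G(max(0,k-i-3)) : 0 <= i < k }, with G(0) = 0.
G(1): splits (0,0):0^0=0 -> mex({0}) = 1
G(2): splits (0,0):0^0=0 -> mex({0}) = 1
G(3): splits (0,0):0^0=0 -> mex({0}) = 1
G(4): splits (0,1):0^1=1 (0,0):0^0=0 -> mex({0, 1}) = 2
G(5): splits (0,2):0^1=1 (0,1):0^1=1 (0,0):0^0=0 -> mex({0, 1}) = 2
G(6) = mex({1}) = 0
G(7) = mex({0, 1, 2}) = 3
G(8) = mex({0, 1, 2}) = 3
G(9) = mex({0, 2}) = 1
G(10) = mex({0, 2, 3}) = 1
G(11) = mex({0, 3}) = 1
G(12) = mex({1, 3}) = 0
G(13) = mex({0, 1, 2, 3}) = 4
G(14) = mex({0, 1, 2}) = 3
G(15) = mex({0, 1, 2}) = 3
G(16) = mex({0, 1, 2, 4}) = 3
G(17) = mex({0, 1, 3, 4}) = 2
G(18) = mex({0, 1, 3, 4}) = 2
G(19) = mex({0, 1, 3, 5}) = 2
G(20) = mex({0, 1, 2, 3, 5}) = 4
G(21) = mex({0, 1, 2, 3, 5}) = 4
G(22) = mex({1, 2, 6}) = 0
G(23) = mex({0, 1, 2, 3, 4, 6}) = 5
G(24) = mex({0, 1, 2, 3, 4}) = 5
G(25) = mex({0, 1, 3, 4, 7}) = 2
G(26) = mex({0, 1, 3, 4, 5, 7}) = 2
G(27) = mex({0, 1, 3, 5}) = 2
G(28) = mex({0, 1, 2, 5}) = 3
G(29) = mex({0, 1, 2, 4, 5, 6}) = 3
G(30) = mex({1, 2, 4, 6}) = 0
G(31) = mex({0, 1, 2, 3, 4, 6}) = 5
G(32) = mex({1, 2, 3, 4, 7}) = 0
G(33) = mex({0, 3, 7}) = 1
G(34) = mex({0, 2, 3, 5, 7}) = 1
G(35) = mex({0, 2, 3, 5, 6}) = 1
G(36) = mex({0, 1, 2, 5, 6}) = 3
G(37) = mex({0, 1, 2, 4, 5, 6}) = 3
G(38) = mex({0, 1, 2, 4}) = 3
G(39) = mex({0, 1, 2, 3, 4, 7}) = 5
G(40) = mex({0, 1, 2, 3, 4, 5, 7}) = 6
G(41) = mex({0, 1, 2, 3, 5, 7}) = 4
G(42) = mex({0, 1, 2, 3, 5, 6, 7}) = 4
G(43) = mex({0, 2, 3, 5, 6}) = 1
G(44) = mex({1, 2, 3, 4, 5, 6}) = 0
G(45) = mex({0, 1, 2, 3, 4, 6, 7}) = 5
G(46) = mex({0, 1, 2, 3, 4, 7}) = 5
G(47) = mex({0, 1, 2, 3, 4, 5, 7}) = 6
G(48) = mex({0, 1, 2, 3, 4, 5, 7}) = 6
Therefore G(48) = 6.

6
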